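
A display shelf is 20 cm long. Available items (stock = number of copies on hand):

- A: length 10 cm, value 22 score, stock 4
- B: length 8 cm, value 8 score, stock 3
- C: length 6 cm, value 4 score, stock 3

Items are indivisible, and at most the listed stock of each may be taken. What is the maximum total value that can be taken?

Best selections within length 20 and stock limits:
- 2×A: length 20, value 44
- 1×A + 1×B: length 18, value 30
Best: 44 score.

44 score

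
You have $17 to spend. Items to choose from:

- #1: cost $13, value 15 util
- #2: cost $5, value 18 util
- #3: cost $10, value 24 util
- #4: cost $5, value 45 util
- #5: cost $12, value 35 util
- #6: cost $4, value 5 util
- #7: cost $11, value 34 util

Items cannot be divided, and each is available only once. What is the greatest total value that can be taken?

Check high-value combinations within $17:
- #4+#5: cost 5+12=17, value 45+35=80
- #4+#7: cost 5+11=16, value 45+34=79
- #3+#4: cost 10+5=15, value 24+45=69
- #2+#4+#6: cost 5+5+4=14, value 18+45+5=68
- #2+#4: cost 5+5=10, value 18+45=63
Best: 80 util.

80 util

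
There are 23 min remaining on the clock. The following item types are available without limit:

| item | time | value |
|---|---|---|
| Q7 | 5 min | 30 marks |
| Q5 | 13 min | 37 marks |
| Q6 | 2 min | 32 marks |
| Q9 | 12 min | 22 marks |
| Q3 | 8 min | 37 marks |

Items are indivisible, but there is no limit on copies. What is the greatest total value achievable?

352 marks

Best value-per-unit is Q6 at 32/2, and filling with it alone uses time 11×2=22. No mix of the others beats 11×32 = 352.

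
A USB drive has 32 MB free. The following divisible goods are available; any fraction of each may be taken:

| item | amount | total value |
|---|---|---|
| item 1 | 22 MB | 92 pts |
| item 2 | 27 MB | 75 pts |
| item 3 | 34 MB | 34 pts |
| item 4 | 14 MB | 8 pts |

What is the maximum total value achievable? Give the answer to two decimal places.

Take in order of value per unit:
- item 1 (92/22 per unit): all 22 → value 92, running total 92.00
- item 2 (75/27 per unit): 10 of 27 → value 10×75/27 = 27.7778, running total 119.78
Total 119.78.

119.78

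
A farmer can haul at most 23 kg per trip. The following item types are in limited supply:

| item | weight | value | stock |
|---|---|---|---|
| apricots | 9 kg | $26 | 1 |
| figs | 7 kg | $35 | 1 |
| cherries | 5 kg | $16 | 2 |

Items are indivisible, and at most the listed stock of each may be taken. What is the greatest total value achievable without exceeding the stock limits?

Top feasible selections:
- 1×apricots + 1×figs + 1×cherries: weight 21, value 77
- 1×figs + 2×cherries: weight 17, value 67
Best: $77.

$77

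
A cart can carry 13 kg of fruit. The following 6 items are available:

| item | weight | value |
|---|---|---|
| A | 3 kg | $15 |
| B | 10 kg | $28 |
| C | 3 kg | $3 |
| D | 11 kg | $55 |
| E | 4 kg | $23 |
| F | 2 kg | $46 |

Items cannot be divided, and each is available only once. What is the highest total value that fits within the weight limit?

Check high-value combinations within 13 kg:
- D+F: weight 11+2=13, value 55+46=101
- A+C+E+F: weight 3+3+4+2=12, value 15+3+23+46=87
- A+E+F: weight 3+4+2=9, value 15+23+46=84
Best: $101.

$101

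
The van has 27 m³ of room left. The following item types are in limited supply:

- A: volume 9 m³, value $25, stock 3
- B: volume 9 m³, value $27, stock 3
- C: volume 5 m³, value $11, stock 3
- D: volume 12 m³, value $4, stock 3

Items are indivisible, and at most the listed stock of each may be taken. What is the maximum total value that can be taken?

Top feasible selections:
- 3×B: volume 27, value 81
- 1×A + 2×B: volume 27, value 79
- 2×A + 1×B: volume 27, value 77
Best: $81.

$81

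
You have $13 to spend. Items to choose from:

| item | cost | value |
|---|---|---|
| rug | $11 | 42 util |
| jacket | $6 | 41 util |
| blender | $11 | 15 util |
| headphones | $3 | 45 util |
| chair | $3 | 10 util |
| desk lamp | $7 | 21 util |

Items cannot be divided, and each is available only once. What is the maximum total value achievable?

This is a 0/1 knapsack; check combinations near the capacity.
- jacket+headphones+chair: cost 6+3+3=12, value 41+45+10=96
- jacket+headphones: cost 6+3=9, value 41+45=86
- headphones+chair+desk lamp: cost 3+3+7=13, value 45+10+21=76
- headphones+desk lamp: cost 3+7=10, value 45+21=66
Best: 96 util.

96 util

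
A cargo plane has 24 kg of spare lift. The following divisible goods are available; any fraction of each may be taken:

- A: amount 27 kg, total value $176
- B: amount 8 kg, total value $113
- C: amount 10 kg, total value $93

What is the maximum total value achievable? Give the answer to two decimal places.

Take in order of value per unit:
- B (113/8 per unit): all 8 → value 113, running total 113.00
- C (93/10 per unit): all 10 → value 93, running total 206.00
- A (176/27 per unit): 6 of 27 → value 6×176/27 = 39.1111, running total 245.11
Total 245.11.

245.11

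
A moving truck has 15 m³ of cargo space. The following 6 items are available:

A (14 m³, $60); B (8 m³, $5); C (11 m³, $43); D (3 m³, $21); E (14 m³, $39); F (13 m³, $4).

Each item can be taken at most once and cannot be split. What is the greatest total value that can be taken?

$64

This is a 0/1 knapsack; check combinations near the capacity.
- C+D: volume 11+3=14, value 43+21=64
- A: volume 14, value 60
- C: volume 11, value 43
- E: volume 14, value 39
Best: $64.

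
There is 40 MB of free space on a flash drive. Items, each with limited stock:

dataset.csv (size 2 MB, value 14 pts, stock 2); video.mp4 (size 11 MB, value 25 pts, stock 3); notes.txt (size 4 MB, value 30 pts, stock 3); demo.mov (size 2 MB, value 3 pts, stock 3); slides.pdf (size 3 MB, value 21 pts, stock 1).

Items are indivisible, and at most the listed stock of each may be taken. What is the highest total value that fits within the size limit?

Best selections within size 40 and stock limits:
- 1×dataset.csv + 2×video.mp4 + 3×notes.txt + 1×slides.pdf: size 39, value 175
- 2×dataset.csv + 1×video.mp4 + 3×notes.txt + 3×demo.mov + 1×slides.pdf: size 36, value 173
Best: 175 pts.

175 pts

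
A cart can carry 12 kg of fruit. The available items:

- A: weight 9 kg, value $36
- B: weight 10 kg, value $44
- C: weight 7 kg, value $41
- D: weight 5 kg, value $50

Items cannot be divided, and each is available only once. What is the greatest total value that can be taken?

Check high-value combinations within 12 kg:
- C+D: weight 7+5=12, value 41+50=91
- D: weight 5, value 50
- B: weight 10, value 44
- C: weight 7, value 41
Best: $91.

$91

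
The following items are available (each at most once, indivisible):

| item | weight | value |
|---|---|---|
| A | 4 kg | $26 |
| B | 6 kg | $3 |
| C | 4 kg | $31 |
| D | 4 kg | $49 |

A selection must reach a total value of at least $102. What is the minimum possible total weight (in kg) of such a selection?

Subsets with value ≥ 102, sorted by total weight:
- A+C+D: weight 12, value 106
- A+B+C+D: weight 18, value 109
Minimum weight: 12 kg.

12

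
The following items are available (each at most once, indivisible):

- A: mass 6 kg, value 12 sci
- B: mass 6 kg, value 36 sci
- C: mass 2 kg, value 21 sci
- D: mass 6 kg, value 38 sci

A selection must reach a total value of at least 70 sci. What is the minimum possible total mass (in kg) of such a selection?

Subsets with value ≥ 70, sorted by total mass:
- B+D: mass 12, value 74
- B+C+D: mass 14, value 95
Minimum mass: 12 kg.

12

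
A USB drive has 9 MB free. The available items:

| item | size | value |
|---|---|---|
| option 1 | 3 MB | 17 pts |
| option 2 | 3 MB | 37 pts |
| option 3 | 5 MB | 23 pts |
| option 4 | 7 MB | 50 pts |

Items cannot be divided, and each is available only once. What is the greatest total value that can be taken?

60 pts

Check high-value combinations within 9 MB:
- option 2+option 3: size 3+5=8, value 37+23=60
- option 1+option 2: size 3+3=6, value 17+37=54
- option 4: size 7, value 50
- option 1+option 3: size 3+5=8, value 17+23=40
- option 2: size 3, value 37
Best: 60 pts.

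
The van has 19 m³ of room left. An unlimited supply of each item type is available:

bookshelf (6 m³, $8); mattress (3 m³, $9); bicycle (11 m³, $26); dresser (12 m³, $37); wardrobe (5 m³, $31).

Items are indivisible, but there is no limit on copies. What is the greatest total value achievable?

$102

Best value-per-unit is wardrobe at 31/5; filling with it alone gives 3×31 = 93.
Optimal mix: 1×mattress + 3×wardrobe → volume 18, value 102.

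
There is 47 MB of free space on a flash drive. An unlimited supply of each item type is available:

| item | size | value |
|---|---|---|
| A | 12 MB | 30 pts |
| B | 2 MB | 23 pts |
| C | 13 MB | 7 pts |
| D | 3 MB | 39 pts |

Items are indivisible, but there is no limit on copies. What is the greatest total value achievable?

608 pts

Best value-per-unit is D at 39/3; filling with it alone gives 15×39 = 585.
Optimal mix: 1×B + 15×D → size 47, value 608.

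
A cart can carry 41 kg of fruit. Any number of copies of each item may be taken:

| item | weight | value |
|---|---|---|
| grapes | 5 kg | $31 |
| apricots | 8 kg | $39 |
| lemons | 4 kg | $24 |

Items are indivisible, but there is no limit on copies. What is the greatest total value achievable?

$251

Best value-per-unit is grapes at 31/5; filling with it alone gives 8×31 = 248.
Optimal mix: 5×grapes + 4×lemons → weight 41, value 251.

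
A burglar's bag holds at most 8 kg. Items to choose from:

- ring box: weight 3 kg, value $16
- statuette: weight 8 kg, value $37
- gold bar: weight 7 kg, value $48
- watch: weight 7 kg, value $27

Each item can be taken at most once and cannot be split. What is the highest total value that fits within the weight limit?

$48

This is a 0/1 knapsack; check combinations near the capacity.
- gold bar: weight 7, value 48
- statuette: weight 8, value 37
- watch: weight 7, value 27
- ring box: weight 3, value 16
Best: $48.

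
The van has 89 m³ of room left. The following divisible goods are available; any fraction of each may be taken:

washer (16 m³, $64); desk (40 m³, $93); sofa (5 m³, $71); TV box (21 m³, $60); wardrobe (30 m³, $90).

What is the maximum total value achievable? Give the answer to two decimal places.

Take in order of value per unit:
- sofa (71/5 per unit): all 5 → value 71, running total 71.00
- washer (64/16 per unit): all 16 → value 64, running total 135.00
- wardrobe (90/30 per unit): all 30 → value 90, running total 225.00
- TV box (60/21 per unit): all 21 → value 60, running total 285.00
- desk (93/40 per unit): 17 of 40 → value 17×93/40 = 39.5250, running total 324.53
Total 324.53.

324.53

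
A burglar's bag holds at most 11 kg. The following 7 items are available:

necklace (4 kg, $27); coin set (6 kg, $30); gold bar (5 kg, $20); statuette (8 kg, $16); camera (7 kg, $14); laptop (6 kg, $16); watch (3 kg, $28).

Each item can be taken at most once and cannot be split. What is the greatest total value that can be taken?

Check high-value combinations within 11 kg:
- coin set+watch: weight 6+3=9, value 30+28=58
- necklace+coin set: weight 4+6=10, value 27+30=57
- necklace+watch: weight 4+3=7, value 27+28=55
- coin set+gold bar: weight 6+5=11, value 30+20=50
- gold bar+watch: weight 5+3=8, value 20+28=48
Best: $58.

$58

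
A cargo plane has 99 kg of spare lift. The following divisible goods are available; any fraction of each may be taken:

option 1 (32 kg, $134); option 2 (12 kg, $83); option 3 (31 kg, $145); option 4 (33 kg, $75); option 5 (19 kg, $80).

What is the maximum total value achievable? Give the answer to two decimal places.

Take in order of value per unit:
- option 2 (83/12 per unit): all 12 → value 83, running total 83.00
- option 3 (145/31 per unit): all 31 → value 145, running total 228.00
- option 5 (80/19 per unit): all 19 → value 80, running total 308.00
- option 1 (134/32 per unit): all 32 → value 134, running total 442.00
- option 4 (75/33 per unit): 5 of 33 → value 5×75/33 = 11.3636, running total 453.36
Total 453.36.

453.36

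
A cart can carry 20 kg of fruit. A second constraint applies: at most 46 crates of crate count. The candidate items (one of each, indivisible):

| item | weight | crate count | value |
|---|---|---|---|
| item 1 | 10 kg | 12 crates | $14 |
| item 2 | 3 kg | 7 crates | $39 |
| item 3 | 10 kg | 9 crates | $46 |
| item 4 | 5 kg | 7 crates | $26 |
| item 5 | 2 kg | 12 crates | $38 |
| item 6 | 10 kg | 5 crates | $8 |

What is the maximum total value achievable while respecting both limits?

Feasible sets respecting both limits:
- item 2+item 3+item 4+item 5: weight 20, crate count 35, value 149
- item 2+item 3+item 5: weight 15, crate count 28, value 123
- item 1+item 2+item 4+item 5: weight 20, crate count 38, value 117
Best: $149.

$149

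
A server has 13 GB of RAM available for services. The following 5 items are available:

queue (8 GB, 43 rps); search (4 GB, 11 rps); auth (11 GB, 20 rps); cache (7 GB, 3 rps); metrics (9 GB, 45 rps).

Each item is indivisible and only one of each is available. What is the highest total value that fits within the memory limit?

This is a 0/1 knapsack; check combinations near the capacity.
- search+metrics: memory 4+9=13, value 11+45=56
- queue+search: memory 8+4=12, value 43+11=54
- metrics: memory 9, value 45
Best: 56 rps.

56 rps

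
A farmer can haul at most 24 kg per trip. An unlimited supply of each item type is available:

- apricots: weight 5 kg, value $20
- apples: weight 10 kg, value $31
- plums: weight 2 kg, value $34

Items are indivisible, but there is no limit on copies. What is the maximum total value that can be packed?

Best value-per-unit is plums at 34/2, and filling with it alone uses weight 12×2=24. No mix of the others beats 12×34 = 408.

$408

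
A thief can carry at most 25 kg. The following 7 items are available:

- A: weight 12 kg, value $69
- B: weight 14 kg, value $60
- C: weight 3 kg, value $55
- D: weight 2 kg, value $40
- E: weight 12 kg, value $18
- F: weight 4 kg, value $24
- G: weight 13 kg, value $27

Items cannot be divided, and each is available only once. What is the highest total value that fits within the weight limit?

$188

Check high-value combinations within 25 kg:
- A+C+D+F: weight 12+3+2+4=21, value 69+55+40+24=188
- B+C+D+F: weight 14+3+2+4=23, value 60+55+40+24=179
- A+C+D: weight 12+3+2=17, value 69+55+40=164
Best: $188.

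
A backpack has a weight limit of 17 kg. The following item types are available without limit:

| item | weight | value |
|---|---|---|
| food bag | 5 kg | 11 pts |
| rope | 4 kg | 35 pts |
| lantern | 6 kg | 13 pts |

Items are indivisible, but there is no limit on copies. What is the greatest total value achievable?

Best value-per-unit is rope at 35/4, and filling with it alone uses weight 4×4=16. No mix of the others beats 4×35 = 140.

140 pts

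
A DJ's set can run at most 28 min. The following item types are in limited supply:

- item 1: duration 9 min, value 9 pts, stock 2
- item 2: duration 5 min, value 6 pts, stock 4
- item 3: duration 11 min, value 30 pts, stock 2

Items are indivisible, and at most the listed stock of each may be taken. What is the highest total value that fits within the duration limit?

66 pts

Top feasible selections:
- 1×item 2 + 2×item 3: duration 27, value 66
- 2×item 3: duration 22, value 60
- 3×item 2 + 1×item 3: duration 26, value 48
Best: 66 pts.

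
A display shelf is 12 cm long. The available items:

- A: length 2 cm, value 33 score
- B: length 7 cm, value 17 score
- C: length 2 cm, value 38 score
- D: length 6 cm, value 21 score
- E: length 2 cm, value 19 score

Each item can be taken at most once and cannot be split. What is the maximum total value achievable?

111 score

Check high-value combinations within 12 cm:
- A+C+D+E: length 2+2+6+2=12, value 33+38+21+19=111
- A+C+D: length 2+2+6=10, value 33+38+21=92
- A+C+E: length 2+2+2=6, value 33+38+19=90
- A+B+C: length 2+7+2=11, value 33+17+38=88
Best: 111 score.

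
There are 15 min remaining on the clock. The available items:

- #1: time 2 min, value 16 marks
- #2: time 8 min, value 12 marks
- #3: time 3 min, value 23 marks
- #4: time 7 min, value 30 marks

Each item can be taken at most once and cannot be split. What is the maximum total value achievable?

Check high-value combinations within 15 min:
- #1+#3+#4: time 2+3+7=12, value 16+23+30=69
- #3+#4: time 3+7=10, value 23+30=53
- #1+#2+#3: time 2+8+3=13, value 16+12+23=51
- #1+#4: time 2+7=9, value 16+30=46
Best: 69 marks.

69 marks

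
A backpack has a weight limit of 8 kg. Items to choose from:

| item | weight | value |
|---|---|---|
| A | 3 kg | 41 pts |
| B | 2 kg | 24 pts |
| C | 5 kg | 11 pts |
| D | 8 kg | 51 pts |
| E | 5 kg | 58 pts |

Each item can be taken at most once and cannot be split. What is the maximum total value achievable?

99 pts

Check high-value combinations within 8 kg:
- A+E: weight 3+5=8, value 41+58=99
- B+E: weight 2+5=7, value 24+58=82
- A+B: weight 3+2=5, value 41+24=65
- E: weight 5, value 58
Best: 99 pts.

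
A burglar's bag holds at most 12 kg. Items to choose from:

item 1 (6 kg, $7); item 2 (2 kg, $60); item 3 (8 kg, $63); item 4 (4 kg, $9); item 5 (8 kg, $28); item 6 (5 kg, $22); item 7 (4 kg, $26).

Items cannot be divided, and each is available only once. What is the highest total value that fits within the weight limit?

$123

Check high-value combinations within 12 kg:
- item 2+item 3: weight 2+8=10, value 60+63=123
- item 2+item 6+item 7: weight 2+5+4=11, value 60+22+26=108
- item 2+item 4+item 7: weight 2+4+4=10, value 60+9+26=95
Best: $123.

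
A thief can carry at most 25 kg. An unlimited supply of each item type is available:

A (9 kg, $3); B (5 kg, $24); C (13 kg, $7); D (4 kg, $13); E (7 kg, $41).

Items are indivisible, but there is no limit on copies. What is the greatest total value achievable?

$136

Best value-per-unit is E at 41/7; filling with it alone gives 3×41 = 123.
Optimal mix: 1×D + 3×E → weight 25, value 136.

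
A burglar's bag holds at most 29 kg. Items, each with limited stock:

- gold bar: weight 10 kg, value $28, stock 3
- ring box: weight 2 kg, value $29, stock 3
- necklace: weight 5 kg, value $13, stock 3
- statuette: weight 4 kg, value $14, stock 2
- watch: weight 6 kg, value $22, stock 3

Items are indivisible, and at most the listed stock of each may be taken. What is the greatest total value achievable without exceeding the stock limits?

Top feasible selections:
- 3×ring box + 1×statuette + 3×watch: weight 28, value 167
- 3×ring box + 1×necklace + 3×watch: weight 29, value 166
Best: $167.

$167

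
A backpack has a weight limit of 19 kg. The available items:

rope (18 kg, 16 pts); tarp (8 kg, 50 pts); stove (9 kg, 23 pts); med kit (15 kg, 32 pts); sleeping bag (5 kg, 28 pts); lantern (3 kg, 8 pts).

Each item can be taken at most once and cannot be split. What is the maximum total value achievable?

This is a 0/1 knapsack; check combinations near the capacity.
- tarp+sleeping bag+lantern: weight 8+5+3=16, value 50+28+8=86
- tarp+sleeping bag: weight 8+5=13, value 50+28=78
- tarp+stove: weight 8+9=17, value 50+23=73
- stove+sleeping bag+lantern: weight 9+5+3=17, value 23+28+8=59
- tarp+lantern: weight 8+3=11, value 50+8=58
Best: 86 pts.

86 pts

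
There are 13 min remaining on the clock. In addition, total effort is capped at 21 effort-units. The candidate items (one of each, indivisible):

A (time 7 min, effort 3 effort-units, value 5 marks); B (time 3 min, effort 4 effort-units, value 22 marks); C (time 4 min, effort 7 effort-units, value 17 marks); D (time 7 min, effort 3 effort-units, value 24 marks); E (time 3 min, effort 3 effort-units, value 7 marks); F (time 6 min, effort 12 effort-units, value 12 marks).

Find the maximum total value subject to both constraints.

53 marks

Feasible sets respecting both limits:
- B+D+E: time 13, effort 10, value 53
- B+D: time 10, effort 7, value 46
- B+C+E: time 10, effort 14, value 46
Best: 53 marks.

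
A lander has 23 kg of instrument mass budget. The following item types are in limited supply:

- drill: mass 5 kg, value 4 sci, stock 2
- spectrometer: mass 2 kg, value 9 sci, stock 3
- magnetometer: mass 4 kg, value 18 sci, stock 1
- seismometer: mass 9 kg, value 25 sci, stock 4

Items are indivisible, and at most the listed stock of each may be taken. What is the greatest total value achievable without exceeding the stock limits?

Best selections within mass 23 and stock limits:
- 3×spectrometer + 1×magnetometer + 1×seismometer: mass 19, value 70
- 1×magnetometer + 2×seismometer: mass 22, value 68
- 2×spectrometer + 2×seismometer: mass 22, value 68
- 1×drill + 2×spectrometer + 1×magnetometer + 1×seismometer: mass 22, value 65
Best: 70 sci.

70 sci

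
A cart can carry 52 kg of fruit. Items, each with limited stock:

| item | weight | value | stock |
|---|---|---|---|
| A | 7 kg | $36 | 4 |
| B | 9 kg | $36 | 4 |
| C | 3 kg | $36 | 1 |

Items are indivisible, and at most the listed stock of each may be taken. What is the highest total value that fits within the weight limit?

$252

Best selections within weight 52 and stock limits:
- 4×A + 2×B + 1×C: weight 49, value 252
- 3×A + 3×B + 1×C: weight 51, value 252
- 4×A + 1×B + 1×C: weight 40, value 216
Best: $252.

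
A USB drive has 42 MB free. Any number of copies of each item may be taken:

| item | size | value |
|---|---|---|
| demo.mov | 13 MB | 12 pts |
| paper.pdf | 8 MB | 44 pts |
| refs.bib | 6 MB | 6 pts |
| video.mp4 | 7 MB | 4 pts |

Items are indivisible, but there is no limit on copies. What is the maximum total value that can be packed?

Best value-per-unit is paper.pdf at 44/8, and filling with it alone uses size 5×8=40. No mix of the others beats 5×44 = 220.

220 pts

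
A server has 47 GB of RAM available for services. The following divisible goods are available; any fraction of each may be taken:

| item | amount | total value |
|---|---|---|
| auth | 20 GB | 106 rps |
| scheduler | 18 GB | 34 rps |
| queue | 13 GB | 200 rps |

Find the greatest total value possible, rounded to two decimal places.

332.44

Take in order of value per unit:
- queue (200/13 per unit): all 13 → value 200, running total 200.00
- auth (106/20 per unit): all 20 → value 106, running total 306.00
- scheduler (34/18 per unit): 14 of 18 → value 14×34/18 = 26.4444, running total 332.44
Total 332.44.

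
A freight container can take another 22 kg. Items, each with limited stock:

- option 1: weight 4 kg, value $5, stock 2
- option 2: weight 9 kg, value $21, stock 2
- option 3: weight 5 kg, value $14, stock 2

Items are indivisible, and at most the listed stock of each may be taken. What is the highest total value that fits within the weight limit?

$49

Top feasible selections:
- 1×option 2 + 2×option 3: weight 19, value 49
- 1×option 1 + 2×option 2: weight 22, value 47
Best: $49.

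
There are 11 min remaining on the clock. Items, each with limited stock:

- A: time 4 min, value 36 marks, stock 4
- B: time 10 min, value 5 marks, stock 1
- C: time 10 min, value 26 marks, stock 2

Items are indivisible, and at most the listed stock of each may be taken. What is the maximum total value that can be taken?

Best selections within time 11 and stock limits:
- 2×A: time 8, value 72
- 1×A: time 4, value 36
- 1×C: time 10, value 26
Best: 72 marks.

72 marks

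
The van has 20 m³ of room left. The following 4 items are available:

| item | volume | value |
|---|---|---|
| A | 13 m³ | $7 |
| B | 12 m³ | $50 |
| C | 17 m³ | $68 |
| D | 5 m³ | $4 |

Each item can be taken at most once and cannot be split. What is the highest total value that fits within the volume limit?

This is a 0/1 knapsack; check combinations near the capacity.
- C: volume 17, value 68
- B+D: volume 12+5=17, value 50+4=54
- B: volume 12, value 50
- A+D: volume 13+5=18, value 7+4=11
- A: volume 13, value 7
Best: $68.

$68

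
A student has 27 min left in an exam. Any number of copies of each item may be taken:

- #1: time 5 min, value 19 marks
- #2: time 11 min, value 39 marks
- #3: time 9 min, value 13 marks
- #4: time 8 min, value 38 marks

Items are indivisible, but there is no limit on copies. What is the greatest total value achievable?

Best value-per-unit is #4 at 38/8; filling with it alone gives 3×38 = 114.
Optimal mix: 1×#2 + 2×#4 → time 27, value 115.

115 marks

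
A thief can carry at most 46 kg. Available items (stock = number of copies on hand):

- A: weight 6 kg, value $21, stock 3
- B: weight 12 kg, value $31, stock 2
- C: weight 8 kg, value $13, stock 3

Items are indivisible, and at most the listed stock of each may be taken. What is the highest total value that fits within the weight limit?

$125

Best selections within weight 46 and stock limits:
- 3×A + 2×B: weight 42, value 125
- 3×A + 1×B + 2×C: weight 46, value 120
Best: $125.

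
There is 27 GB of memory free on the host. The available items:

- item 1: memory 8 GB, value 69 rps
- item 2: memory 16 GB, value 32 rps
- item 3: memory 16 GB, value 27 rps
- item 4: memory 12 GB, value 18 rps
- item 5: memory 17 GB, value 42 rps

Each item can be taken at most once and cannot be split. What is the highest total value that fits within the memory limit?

This is a 0/1 knapsack; check combinations near the capacity.
- item 1+item 5: memory 8+17=25, value 69+42=111
- item 1+item 2: memory 8+16=24, value 69+32=101
- item 1+item 3: memory 8+16=24, value 69+27=96
Best: 111 rps.

111 rps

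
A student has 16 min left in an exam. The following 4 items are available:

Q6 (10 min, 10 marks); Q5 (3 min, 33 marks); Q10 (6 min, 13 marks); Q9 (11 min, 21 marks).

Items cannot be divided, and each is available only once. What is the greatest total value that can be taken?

54 marks

Check high-value combinations within 16 min:
- Q5+Q9: time 3+11=14, value 33+21=54
- Q5+Q10: time 3+6=9, value 33+13=46
- Q6+Q5: time 10+3=13, value 10+33=43
- Q5: time 3, value 33
- Q6+Q10: time 10+6=16, value 10+13=23
Best: 54 marks.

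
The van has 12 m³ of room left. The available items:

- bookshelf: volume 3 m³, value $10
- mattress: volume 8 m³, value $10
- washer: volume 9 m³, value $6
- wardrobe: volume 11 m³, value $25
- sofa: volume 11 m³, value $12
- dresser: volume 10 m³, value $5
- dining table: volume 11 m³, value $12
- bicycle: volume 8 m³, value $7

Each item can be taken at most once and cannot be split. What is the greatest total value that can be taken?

$25

Check high-value combinations within 12 m³:
- wardrobe: volume 11, value 25
- bookshelf+mattress: volume 3+8=11, value 10+10=20
- bookshelf+bicycle: volume 3+8=11, value 10+7=17
- bookshelf+washer: volume 3+9=12, value 10+6=16
- sofa: volume 11, value 12
Best: $25.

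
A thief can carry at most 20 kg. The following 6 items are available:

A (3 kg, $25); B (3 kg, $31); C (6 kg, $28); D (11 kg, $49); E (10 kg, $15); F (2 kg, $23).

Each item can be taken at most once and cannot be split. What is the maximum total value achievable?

$128

Check high-value combinations within 20 kg:
- A+B+D+F: weight 3+3+11+2=19, value 25+31+49+23=128
- B+C+D: weight 3+6+11=20, value 31+28+49=108
- A+B+C+F: weight 3+3+6+2=14, value 25+31+28+23=107
- A+B+D: weight 3+3+11=17, value 25+31+49=105
- B+D+F: weight 3+11+2=16, value 31+49+23=103
Best: $128.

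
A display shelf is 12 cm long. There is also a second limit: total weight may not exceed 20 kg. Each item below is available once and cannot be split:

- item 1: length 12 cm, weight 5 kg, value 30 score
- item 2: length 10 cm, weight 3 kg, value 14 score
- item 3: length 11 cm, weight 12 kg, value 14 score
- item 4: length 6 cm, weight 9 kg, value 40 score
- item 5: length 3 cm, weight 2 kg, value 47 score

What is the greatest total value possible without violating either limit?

Feasible sets respecting both limits:
- item 4+item 5: length 9, weight 11, value 87
- item 5: length 3, weight 2, value 47
- item 4: length 6, weight 9, value 40
- item 1: length 12, weight 5, value 30
Best: 87 score.

87 score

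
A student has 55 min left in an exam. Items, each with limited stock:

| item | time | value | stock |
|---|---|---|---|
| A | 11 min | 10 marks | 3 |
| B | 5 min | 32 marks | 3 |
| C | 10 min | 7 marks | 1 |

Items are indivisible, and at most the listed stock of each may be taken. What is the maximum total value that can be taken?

Best selections within time 55 and stock limits:
- 3×A + 3×B: time 48, value 126
- 2×A + 3×B + 1×C: time 47, value 123
- 2×A + 3×B: time 37, value 116
Best: 126 marks.

126 marks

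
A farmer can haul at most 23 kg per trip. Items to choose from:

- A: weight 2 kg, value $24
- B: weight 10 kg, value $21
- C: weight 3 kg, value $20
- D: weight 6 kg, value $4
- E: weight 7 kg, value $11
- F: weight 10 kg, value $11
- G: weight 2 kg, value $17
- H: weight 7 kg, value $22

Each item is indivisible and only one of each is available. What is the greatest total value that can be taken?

Check high-value combinations within 23 kg:
- A+C+E+G+H: weight 2+3+7+2+7=21, value 24+20+11+17+22=94
- A+C+D+G+H: weight 2+3+6+2+7=20, value 24+20+4+17+22=87
- A+B+C+H: weight 2+10+3+7=22, value 24+21+20+22=87
- A+B+C+D+G: weight 2+10+3+6+2=23, value 24+21+20+4+17=86
Best: $94.

$94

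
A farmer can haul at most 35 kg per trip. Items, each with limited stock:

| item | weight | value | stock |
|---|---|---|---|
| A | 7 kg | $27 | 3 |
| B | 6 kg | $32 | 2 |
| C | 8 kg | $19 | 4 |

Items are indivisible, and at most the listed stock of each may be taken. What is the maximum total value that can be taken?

Top feasible selections:
- 3×A + 2×B: weight 33, value 145
- 2×A + 2×B + 1×C: weight 34, value 137
Best: $145.

$145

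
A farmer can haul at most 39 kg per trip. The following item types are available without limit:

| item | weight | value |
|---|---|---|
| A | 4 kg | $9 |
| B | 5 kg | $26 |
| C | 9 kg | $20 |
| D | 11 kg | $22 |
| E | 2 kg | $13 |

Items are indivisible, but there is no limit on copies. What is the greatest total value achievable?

Best value-per-unit is E at 13/2; filling with it alone gives 19×13 = 247.
Optimal mix: 1×B + 17×E → weight 39, value 247.

$247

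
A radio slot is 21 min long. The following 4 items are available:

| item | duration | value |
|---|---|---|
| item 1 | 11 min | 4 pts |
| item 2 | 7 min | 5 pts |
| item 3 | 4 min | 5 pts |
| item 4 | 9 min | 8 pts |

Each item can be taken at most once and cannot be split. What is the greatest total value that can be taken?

18 pts

Check high-value combinations within 21 min:
- item 2+item 3+item 4: duration 7+4+9=20, value 5+5+8=18
- item 3+item 4: duration 4+9=13, value 5+8=13
- item 2+item 4: duration 7+9=16, value 5+8=13
- item 1+item 4: duration 11+9=20, value 4+8=12
Best: 18 pts.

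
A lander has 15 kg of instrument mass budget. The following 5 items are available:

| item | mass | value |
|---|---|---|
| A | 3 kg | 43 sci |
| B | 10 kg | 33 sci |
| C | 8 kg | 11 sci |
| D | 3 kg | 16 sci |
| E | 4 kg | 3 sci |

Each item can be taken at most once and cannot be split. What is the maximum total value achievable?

This is a 0/1 knapsack; check combinations near the capacity.
- A+B: mass 3+10=13, value 43+33=76
- A+C+D: mass 3+8+3=14, value 43+11+16=70
- A+D+E: mass 3+3+4=10, value 43+16+3=62
Best: 76 sci.

76 sci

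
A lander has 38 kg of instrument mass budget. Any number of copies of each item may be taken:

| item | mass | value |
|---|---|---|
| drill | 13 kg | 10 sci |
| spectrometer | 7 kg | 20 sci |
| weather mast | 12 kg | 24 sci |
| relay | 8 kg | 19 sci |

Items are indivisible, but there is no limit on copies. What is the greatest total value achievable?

100 sci

Best value-per-unit is spectrometer at 20/7, and filling with it alone uses mass 5×7=35. No mix of the others beats 5×20 = 100.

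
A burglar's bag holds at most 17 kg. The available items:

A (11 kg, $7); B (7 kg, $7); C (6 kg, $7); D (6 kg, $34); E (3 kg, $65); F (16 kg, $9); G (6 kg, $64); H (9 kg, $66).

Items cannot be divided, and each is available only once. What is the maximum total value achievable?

Check high-value combinations within 17 kg:
- D+E+G: weight 6+3+6=15, value 34+65+64=163
- C+E+G: weight 6+3+6=15, value 7+65+64=136
- B+E+G: weight 7+3+6=16, value 7+65+64=136
- E+H: weight 3+9=12, value 65+66=131
- G+H: weight 6+9=15, value 64+66=130
Best: $163.

$163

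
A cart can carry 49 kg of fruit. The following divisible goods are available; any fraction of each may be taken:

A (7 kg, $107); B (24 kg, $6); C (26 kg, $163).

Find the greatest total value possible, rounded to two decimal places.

274.00

Take in order of value per unit:
- A (107/7 per unit): all 7 → value 107, running total 107.00
- C (163/26 per unit): all 26 → value 163, running total 270.00
- B (6/24 per unit): 16 of 24 → value 16×6/24 = 4.0000, running total 274.00
Total 274.00.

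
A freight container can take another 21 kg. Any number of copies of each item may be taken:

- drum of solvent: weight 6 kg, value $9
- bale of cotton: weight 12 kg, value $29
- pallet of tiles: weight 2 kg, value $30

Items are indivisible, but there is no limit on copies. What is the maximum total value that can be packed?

Best value-per-unit is pallet of tiles at 30/2, and filling with it alone uses weight 10×2=20. No mix of the others beats 10×30 = 300.

$300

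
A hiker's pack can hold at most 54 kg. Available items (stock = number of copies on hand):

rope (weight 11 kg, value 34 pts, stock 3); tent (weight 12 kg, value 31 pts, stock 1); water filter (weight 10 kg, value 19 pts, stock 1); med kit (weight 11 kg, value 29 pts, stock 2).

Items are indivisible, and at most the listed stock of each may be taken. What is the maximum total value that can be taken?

Top feasible selections:
- 3×rope + 1×water filter + 1×med kit: weight 54, value 150
- 2×rope + 1×water filter + 2×med kit: weight 54, value 145
- 3×rope + 1×tent: weight 45, value 133
Best: 150 pts.

150 pts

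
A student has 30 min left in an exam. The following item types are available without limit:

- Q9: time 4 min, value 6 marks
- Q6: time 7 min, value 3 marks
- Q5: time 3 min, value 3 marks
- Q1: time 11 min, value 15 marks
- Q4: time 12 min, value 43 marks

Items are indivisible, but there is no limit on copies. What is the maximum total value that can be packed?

92 marks

Best value-per-unit is Q4 at 43/12; filling with it alone gives 2×43 = 86.
Optimal mix: 1×Q9 + 2×Q4 → time 28, value 92.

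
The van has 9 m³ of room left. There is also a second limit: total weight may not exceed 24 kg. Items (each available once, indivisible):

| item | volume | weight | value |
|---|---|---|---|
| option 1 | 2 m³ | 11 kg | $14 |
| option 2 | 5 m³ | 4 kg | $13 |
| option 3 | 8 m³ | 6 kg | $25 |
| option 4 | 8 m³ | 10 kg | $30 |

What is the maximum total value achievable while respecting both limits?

Feasible sets respecting both limits:
- option 4: volume 8, weight 10, value 30
- option 1+option 2: volume 7, weight 15, value 27
- option 3: volume 8, weight 6, value 25
- option 1: volume 2, weight 11, value 14
Best: $30.

$30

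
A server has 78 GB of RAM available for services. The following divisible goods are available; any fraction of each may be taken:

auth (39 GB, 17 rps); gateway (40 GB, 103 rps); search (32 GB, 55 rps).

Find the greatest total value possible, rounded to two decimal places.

160.62

Take in order of value per unit:
- gateway (103/40 per unit): all 40 → value 103, running total 103.00
- search (55/32 per unit): all 32 → value 55, running total 158.00
- auth (17/39 per unit): 6 of 39 → value 6×17/39 = 2.6154, running total 160.62
Total 160.62.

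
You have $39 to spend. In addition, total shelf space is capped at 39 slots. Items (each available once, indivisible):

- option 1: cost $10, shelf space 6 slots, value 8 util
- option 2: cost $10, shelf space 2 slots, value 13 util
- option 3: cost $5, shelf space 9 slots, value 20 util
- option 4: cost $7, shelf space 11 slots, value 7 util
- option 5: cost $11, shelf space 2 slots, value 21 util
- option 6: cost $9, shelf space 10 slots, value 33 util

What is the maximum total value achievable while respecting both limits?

87 util

Feasible sets respecting both limits:
- option 2+option 3+option 5+option 6: cost 35, shelf space 23, value 87
- option 1+option 3+option 5+option 6: cost 35, shelf space 27, value 82
- option 3+option 4+option 5+option 6: cost 32, shelf space 32, value 81
Best: 87 util.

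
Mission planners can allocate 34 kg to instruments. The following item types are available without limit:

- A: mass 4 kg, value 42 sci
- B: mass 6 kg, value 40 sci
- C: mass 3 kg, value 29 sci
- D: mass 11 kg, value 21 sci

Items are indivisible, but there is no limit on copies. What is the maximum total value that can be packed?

352 sci

Best value-per-unit is A at 42/4; filling with it alone gives 8×42 = 336.
Optimal mix: 7×A + 2×C → mass 34, value 352.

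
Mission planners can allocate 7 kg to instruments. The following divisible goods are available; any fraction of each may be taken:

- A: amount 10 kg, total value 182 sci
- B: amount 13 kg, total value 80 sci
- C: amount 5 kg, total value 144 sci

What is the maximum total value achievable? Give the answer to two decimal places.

180.40

Take in order of value per unit:
- C (144/5 per unit): all 5 → value 144, running total 144.00
- A (182/10 per unit): 2 of 10 → value 2×182/10 = 36.4000, running total 180.40
Total 180.40.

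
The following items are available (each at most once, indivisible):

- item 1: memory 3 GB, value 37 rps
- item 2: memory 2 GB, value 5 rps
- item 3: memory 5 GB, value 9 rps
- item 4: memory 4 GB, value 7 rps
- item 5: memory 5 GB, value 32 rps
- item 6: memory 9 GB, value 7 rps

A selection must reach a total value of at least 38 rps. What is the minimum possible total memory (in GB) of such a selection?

Subsets with value ≥ 38, sorted by total memory:
- item 1+item 2: memory 5, value 42
- item 1+item 4: memory 7, value 44
- item 1+item 5: memory 8, value 69
Minimum memory: 5 GB.

5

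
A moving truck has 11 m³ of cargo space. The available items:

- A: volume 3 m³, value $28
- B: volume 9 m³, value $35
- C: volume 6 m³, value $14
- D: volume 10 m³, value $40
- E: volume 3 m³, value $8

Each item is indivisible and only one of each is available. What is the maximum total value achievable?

Check high-value combinations within 11 m³:
- A+C: volume 3+6=9, value 28+14=42
- D: volume 10, value 40
- A+E: volume 3+3=6, value 28+8=36
- B: volume 9, value 35
- A: volume 3, value 28
Best: $42.

$42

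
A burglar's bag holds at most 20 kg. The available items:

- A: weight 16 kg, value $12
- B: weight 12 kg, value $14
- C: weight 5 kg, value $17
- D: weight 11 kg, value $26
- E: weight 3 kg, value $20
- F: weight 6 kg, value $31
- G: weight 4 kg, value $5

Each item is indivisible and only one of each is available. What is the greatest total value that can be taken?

$77

This is a 0/1 knapsack; check combinations near the capacity.
- D+E+F: weight 11+3+6=20, value 26+20+31=77
- C+E+F+G: weight 5+3+6+4=18, value 17+20+31+5=73
- C+E+F: weight 5+3+6=14, value 17+20+31=68
Best: $77.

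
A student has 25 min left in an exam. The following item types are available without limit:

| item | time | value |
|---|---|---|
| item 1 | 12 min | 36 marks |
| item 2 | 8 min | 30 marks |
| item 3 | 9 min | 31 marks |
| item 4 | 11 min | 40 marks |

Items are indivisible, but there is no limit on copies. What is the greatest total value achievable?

Best value-per-unit is item 2 at 30/8; filling with it alone gives 3×30 = 90.
Optimal mix: 2×item 2 + 1×item 3 → time 25, value 91.

91 marks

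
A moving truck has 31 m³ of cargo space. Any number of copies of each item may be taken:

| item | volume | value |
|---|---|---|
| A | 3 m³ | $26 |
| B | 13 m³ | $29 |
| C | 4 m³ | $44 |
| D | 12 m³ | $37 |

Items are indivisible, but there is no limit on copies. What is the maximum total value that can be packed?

$334

Best value-per-unit is C at 44/4; filling with it alone gives 7×44 = 308.
Optimal mix: 1×A + 7×C → volume 31, value 334.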